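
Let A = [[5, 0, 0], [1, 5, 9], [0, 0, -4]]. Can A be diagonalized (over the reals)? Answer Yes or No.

No

Characteristic polynomial: p(λ) = λ^3 - 6λ^2 - 15λ + 100 = (λ - 5)^2(λ + 4).
λ = 5 has algebraic multiplicity 2; rank(A − 5I) = 2, so geometric multiplicity = 1.
Geometric multiplicity < algebraic multiplicity, so A is not diagonalizable.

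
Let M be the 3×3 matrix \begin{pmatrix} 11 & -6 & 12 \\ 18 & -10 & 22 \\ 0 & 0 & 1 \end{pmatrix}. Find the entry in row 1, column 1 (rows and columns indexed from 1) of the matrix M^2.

Characteristic polynomial: μ^3 - 2μ^2 - μ + 2 = (μ - 2)(μ - 1)(μ + 1), so the eigenvalues are -1, 1, 2.
μ=2: eigenvector (-2, -3, 0).
μ=-1: eigenvector (1, 2, 0).
μ=1: eigenvector (0, 2, 1).
P = [[-2, 1, 0], [-3, 2, 2], [0, 0, 1]], D = diag(2, -1, 1), P⁻¹ = [[-2, 1, -2], [-3, 2, -4], [0, 0, 1]].
M² = P·diag(4, 1, 1)·P⁻¹ = [[13, -6, 12], [18, -8, 18], [0, 0, 1]].
The requested entry is 13.

13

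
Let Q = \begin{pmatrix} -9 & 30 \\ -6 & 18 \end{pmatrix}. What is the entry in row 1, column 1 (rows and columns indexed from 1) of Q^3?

Characteristic polynomial: s^2 - 9s + 18 = (s - 6)(s - 3), so the eigenvalues are 3, 6.
s=6: eigenvector (2, 1).
s=3: eigenvector (5, 2).
P = [[2, 5], [1, 2]], D = diag(6, 3), P⁻¹ = [[-2, 5], [1, -2]].
Q³ = P·diag(216, 27)·P⁻¹ = [[-729, 1890], [-378, 972]].
The requested entry is -729.

-729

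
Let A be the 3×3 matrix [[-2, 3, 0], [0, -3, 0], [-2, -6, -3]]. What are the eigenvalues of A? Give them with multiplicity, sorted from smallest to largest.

Characteristic polynomial: p(t) = t^3 + 8t^2 + 21t + 18 = (t + 2)(t + 3)^2.
Roots (with multiplicity): -3, -3, -2.

-3, -3, -2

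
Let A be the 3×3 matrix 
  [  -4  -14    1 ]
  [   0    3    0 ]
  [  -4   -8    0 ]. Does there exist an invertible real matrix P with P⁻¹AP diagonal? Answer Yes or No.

No

Characteristic polynomial: p(s) = s^3 + s^2 - 8s - 12 = (s - 3)(s + 2)^2.
s = -2 has algebraic multiplicity 2; rank(A + 2I) = 2, so geometric multiplicity = 1.
Geometric multiplicity < algebraic multiplicity, so A is not diagonalizable.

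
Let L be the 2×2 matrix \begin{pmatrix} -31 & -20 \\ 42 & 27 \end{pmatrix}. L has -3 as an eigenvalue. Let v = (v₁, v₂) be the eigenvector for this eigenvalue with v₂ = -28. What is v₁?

L + 3I = [[-28, -20], [42, 30]].
Solving (L + 3I)v = 0 gives the eigenspace spanned by (20, -28).
With v₂ = -28, v = (20, -28), so v₁ = 20.

20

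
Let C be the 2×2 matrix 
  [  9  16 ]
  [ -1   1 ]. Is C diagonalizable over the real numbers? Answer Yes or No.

Characteristic polynomial: p(μ) = μ^2 - 10μ + 25 = (μ - 5)^2.
μ = 5 has algebraic multiplicity 2; rank(C − 5I) = 1, so geometric multiplicity = 1.
Geometric multiplicity < algebraic multiplicity, so C is not diagonalizable.

No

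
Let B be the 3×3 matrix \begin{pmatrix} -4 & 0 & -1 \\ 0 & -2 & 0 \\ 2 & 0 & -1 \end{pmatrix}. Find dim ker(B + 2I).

B + 2I = [[-2, 0, -1], [0, 0, 0], [2, 0, 1]].
This matrix has rank 1, so its null space has dimension 3 − 1 = 2.

2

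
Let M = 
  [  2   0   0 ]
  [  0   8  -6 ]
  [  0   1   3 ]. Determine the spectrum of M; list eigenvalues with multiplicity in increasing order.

Characteristic polynomial: p(s) = s^3 - 13s^2 + 52s - 60 = (s - 6)(s - 5)(s - 2).
Roots (with multiplicity): 2, 5, 6.

2, 5, 6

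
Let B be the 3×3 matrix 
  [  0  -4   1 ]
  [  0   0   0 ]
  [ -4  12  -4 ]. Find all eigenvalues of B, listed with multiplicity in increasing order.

-2, -2, 0

Characteristic polynomial: p(λ) = λ^3 + 4λ^2 + 4λ = λ(λ + 2)^2.
Roots (with multiplicity): -2, -2, 0.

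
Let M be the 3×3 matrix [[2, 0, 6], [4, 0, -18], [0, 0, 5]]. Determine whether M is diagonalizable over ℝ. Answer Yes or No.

Characteristic polynomial: p(λ) = λ^3 - 7λ^2 + 10λ = λ(λ - 5)(λ - 2).
All 3 eigenvalues are distinct, so M is diagonalizable.

Yes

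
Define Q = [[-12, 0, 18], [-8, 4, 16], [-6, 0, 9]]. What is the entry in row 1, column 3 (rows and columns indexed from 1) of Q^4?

-486

Characteristic polynomial: μ^3 - μ^2 - 12μ = μ(μ - 4)(μ + 3), so the eigenvalues are -3, 0, 4.
μ=0: eigenvector (-3, 2, -2).
μ=4: eigenvector (0, 1, 0).
μ=-3: eigenvector (2, 0, 1).
P = [[-3, 0, 2], [2, 1, 0], [-2, 0, 1]], D = diag(0, 4, -3), P⁻¹ = [[1, 0, -2], [-2, 1, 4], [2, 0, -3]].
Q⁴ = P·diag(0, 256, 81)·P⁻¹ = [[324, 0, -486], [-512, 256, 1024], [162, 0, -243]].
The requested entry is -486.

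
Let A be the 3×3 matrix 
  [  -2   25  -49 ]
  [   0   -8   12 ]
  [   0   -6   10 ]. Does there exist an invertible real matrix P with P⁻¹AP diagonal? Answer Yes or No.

Characteristic polynomial: p(t) = t^3 - 12t - 16 = (t - 4)(t + 2)^2.
t = -2 has algebraic multiplicity 2; rank(A + 2I) = 2, so geometric multiplicity = 1.
Geometric multiplicity < algebraic multiplicity, so A is not diagonalizable.

No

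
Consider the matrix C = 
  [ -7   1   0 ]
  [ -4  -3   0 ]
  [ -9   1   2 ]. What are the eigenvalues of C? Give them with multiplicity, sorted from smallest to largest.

Characteristic polynomial: p(s) = s^3 + 8s^2 + 5s - 50 = (s - 2)(s + 5)^2.
Roots (with multiplicity): -5, -5, 2.

-5, -5, 2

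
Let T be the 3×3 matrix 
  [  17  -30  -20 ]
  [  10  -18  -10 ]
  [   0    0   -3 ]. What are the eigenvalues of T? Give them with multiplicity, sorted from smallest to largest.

-3, -3, 2

Characteristic polynomial: p(r) = r^3 + 4r^2 - 3r - 18 = (r - 2)(r + 3)^2.
Roots (with multiplicity): -3, -3, 2.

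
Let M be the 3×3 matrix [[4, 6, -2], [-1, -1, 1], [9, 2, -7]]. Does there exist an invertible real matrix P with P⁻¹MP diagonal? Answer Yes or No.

No

Characteristic polynomial: p(s) = s^3 + 4s^2 - 3s - 18 = (s - 2)(s + 3)^2.
s = -3 has algebraic multiplicity 2; rank(M + 3I) = 2, so geometric multiplicity = 1.
Geometric multiplicity < algebraic multiplicity, so M is not diagonalizable.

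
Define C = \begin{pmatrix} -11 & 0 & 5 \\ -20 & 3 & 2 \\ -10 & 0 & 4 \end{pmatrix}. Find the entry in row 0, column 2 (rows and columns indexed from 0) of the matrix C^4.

-1295

Characteristic polynomial: r^3 + 4r^2 - 15r - 18 = (r - 3)(r + 1)(r + 6), so the eigenvalues are -6, -1, 3.
r=-6: eigenvector (1, 2, 1).
r=3: eigenvector (0, 1, 0).
r=-1: eigenvector (-1, -4, -2).
P = [[1, 0, -1], [2, 1, -4], [1, 0, -2]], D = diag(-6, 3, -1), P⁻¹ = [[2, 0, -1], [0, 1, -2], [1, 0, -1]].
C⁴ = P·diag(1296, 81, 1)·P⁻¹ = [[2591, 0, -1295], [5180, 81, -2750], [2590, 0, -1294]].
The requested entry is -1295.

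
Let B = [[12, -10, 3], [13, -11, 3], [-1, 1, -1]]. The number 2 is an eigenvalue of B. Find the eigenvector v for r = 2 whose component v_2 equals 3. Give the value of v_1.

3

B − 2I = [[10, -10, 3], [13, -13, 3], [-1, 1, -3]].
Solving (B − 2I)v = 0 gives the eigenspace spanned by (3, 3, 0).
With v_2 = 3, v = (3, 3, 0), so v_1 = 3.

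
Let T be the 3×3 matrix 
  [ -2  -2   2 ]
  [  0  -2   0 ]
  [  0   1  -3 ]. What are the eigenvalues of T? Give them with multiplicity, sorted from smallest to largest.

-3, -2, -2

Characteristic polynomial: p(r) = r^3 + 7r^2 + 16r + 12 = (r + 2)^2(r + 3).
Roots (with multiplicity): -3, -2, -2.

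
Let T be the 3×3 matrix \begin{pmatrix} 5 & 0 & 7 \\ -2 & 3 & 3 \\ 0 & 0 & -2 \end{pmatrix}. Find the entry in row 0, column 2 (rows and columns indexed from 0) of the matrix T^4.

609

Characteristic polynomial: μ^3 - 6μ^2 - μ + 30 = (μ - 5)(μ - 3)(μ + 2), so the eigenvalues are -2, 3, 5.
μ=3: eigenvector (0, 1, 0).
μ=5: eigenvector (1, -1, 0).
μ=-2: eigenvector (-1, -1, 1).
P = [[0, 1, -1], [1, -1, -1], [0, 0, 1]], D = diag(3, 5, -2), P⁻¹ = [[1, 1, 2], [1, 0, 1], [0, 0, 1]].
T⁴ = P·diag(81, 625, 16)·P⁻¹ = [[625, 0, 609], [-544, 81, -479], [0, 0, 16]].
The requested entry is 609.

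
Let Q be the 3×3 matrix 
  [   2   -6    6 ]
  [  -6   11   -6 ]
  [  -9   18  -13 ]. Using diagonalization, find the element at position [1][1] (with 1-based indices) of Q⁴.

-254

Characteristic polynomial: μ^3 - 21μ - 20 = (μ - 5)(μ + 1)(μ + 4), so the eigenvalues are -4, -1, 5.
μ=-4: eigenvector (1, 0, -1).
μ=5: eigenvector (0, 1, 1).
μ=-1: eigenvector (2, 1, 0).
P = [[1, 0, 2], [0, 1, 1], [-1, 1, 0]], D = diag(-4, 5, -1), P⁻¹ = [[-1, 2, -2], [-1, 2, -1], [1, -1, 1]].
Q⁴ = P·diag(256, 625, 1)·P⁻¹ = [[-254, 510, -510], [-624, 1249, -624], [-369, 738, -113]].
The requested entry is -254.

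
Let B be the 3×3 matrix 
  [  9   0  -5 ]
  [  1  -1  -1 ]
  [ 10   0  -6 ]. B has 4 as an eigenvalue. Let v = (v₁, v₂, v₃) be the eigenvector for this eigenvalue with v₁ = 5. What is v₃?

5

B − 4I = [[5, 0, -5], [1, -5, -1], [10, 0, -10]].
Solving (B − 4I)v = 0 gives the eigenspace spanned by (5, 0, 5).
With v₁ = 5, v = (5, 0, 5), so v₃ = 5.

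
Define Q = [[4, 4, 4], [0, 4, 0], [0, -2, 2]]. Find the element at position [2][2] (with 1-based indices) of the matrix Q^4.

Characteristic polynomial: s^3 - 10s^2 + 32s - 32 = (s - 4)^2(s - 2), so the eigenvalues are 2, 4, 4.
s=4: eigenvector (0, 1, -1).
s=4: eigenvector (1, 0, 0).
s=2: eigenvector (-2, 0, 1).
P = [[0, 1, -2], [1, 0, 0], [-1, 0, 1]], D = diag(4, 4, 2), P⁻¹ = [[0, 1, 0], [1, 2, 2], [0, 1, 1]].
Q⁴ = P·diag(256, 256, 16)·P⁻¹ = [[256, 480, 480], [0, 256, 0], [0, -240, 16]].
The requested entry is 256.

256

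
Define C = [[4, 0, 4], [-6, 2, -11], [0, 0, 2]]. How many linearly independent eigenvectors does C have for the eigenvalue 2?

1

C − 2I = [[2, 0, 4], [-6, 0, -11], [0, 0, 0]].
This matrix has rank 2, so its null space has dimension 3 − 2 = 1.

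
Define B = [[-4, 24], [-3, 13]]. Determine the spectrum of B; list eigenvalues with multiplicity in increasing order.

Characteristic polynomial: p(s) = s^2 - 9s + 20 = (s - 5)(s - 4).
Roots (with multiplicity): 4, 5.

4, 5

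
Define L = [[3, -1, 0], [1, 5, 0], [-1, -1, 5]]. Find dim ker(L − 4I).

1

L − 4I = [[-1, -1, 0], [1, 1, 0], [-1, -1, 1]].
This matrix has rank 2, so its null space has dimension 3 − 2 = 1.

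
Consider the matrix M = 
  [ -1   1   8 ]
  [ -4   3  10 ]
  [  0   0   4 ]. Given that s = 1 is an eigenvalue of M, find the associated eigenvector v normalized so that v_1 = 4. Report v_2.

M − 1I = [[-2, 1, 8], [-4, 2, 10], [0, 0, 3]].
Solving (M − 1I)v = 0 gives the eigenspace spanned by (4, 8, 0).
With v_1 = 4, v = (4, 8, 0), so v_2 = 8.

8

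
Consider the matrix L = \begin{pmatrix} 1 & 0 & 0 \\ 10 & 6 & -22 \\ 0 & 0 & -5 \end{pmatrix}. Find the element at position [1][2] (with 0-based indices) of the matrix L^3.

-682

Characteristic polynomial: λ^3 - 2λ^2 - 29λ + 30 = (λ - 6)(λ - 1)(λ + 5), so the eigenvalues are -5, 1, 6.
λ=1: eigenvector (1, -2, 0).
λ=-5: eigenvector (0, 2, 1).
λ=6: eigenvector (0, 1, 0).
P = [[1, 0, 0], [-2, 2, 1], [0, 1, 0]], D = diag(1, -5, 6), P⁻¹ = [[1, 0, 0], [0, 0, 1], [2, 1, -2]].
L³ = P·diag(1, -125, 216)·P⁻¹ = [[1, 0, 0], [430, 216, -682], [0, 0, -125]].
The requested entry is -682.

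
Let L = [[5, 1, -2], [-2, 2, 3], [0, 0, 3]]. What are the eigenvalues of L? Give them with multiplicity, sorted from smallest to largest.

3, 3, 4

Characteristic polynomial: p(s) = s^3 - 10s^2 + 33s - 36 = (s - 4)(s - 3)^2.
Roots (with multiplicity): 3, 3, 4.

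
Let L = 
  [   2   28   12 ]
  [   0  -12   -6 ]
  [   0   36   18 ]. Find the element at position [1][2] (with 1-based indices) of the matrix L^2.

Characteristic polynomial: μ^3 - 8μ^2 + 12μ = μ(μ - 6)(μ - 2), so the eigenvalues are 0, 2, 6.
μ=2: eigenvector (1, 0, 0).
μ=0: eigenvector (-2, 1, -2).
μ=6: eigenvector (2, -1, 3).
P = [[1, -2, 2], [0, 1, -1], [0, -2, 3]], D = diag(2, 0, 6), P⁻¹ = [[1, 2, 0], [0, 3, 1], [0, 2, 1]].
L² = P·diag(4, 0, 36)·P⁻¹ = [[4, 152, 72], [0, -72, -36], [0, 216, 108]].
The requested entry is 152.

152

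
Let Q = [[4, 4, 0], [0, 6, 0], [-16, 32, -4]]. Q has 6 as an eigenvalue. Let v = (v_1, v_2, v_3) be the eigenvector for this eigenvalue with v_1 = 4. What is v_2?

Q − 6I = [[-2, 4, 0], [0, 0, 0], [-16, 32, -10]].
Solving (Q − 6I)v = 0 gives the eigenspace spanned by (4, 2, 0).
With v_1 = 4, v = (4, 2, 0), so v_2 = 2.

2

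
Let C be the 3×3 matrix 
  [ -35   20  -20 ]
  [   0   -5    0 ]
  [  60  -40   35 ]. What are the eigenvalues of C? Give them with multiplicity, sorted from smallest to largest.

Characteristic polynomial: p(s) = s^3 + 5s^2 - 25s - 125 = (s - 5)(s + 5)^2.
Roots (with multiplicity): -5, -5, 5.

-5, -5, 5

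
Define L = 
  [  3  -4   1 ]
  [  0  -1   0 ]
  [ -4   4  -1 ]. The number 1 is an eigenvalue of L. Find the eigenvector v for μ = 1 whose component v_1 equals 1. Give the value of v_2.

L − 1I = [[2, -4, 1], [0, -2, 0], [-4, 4, -2]].
Solving (L − 1I)v = 0 gives the eigenspace spanned by (1, 0, -2).
With v_1 = 1, v = (1, 0, -2), so v_2 = 0.

0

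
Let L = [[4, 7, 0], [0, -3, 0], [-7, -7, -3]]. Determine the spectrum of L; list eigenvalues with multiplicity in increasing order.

Characteristic polynomial: p(μ) = μ^3 + 2μ^2 - 15μ - 36 = (μ - 4)(μ + 3)^2.
Roots (with multiplicity): -3, -3, 4.

-3, -3, 4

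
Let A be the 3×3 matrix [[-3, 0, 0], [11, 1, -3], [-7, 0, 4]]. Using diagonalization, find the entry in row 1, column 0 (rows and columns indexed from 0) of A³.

Characteristic polynomial: λ^3 - 2λ^2 - 11λ + 12 = (λ - 4)(λ - 1)(λ + 3), so the eigenvalues are -3, 1, 4.
λ=-3: eigenvector (1, -2, 1).
λ=1: eigenvector (0, 1, 0).
λ=4: eigenvector (0, -1, 1).
P = [[1, 0, 0], [-2, 1, -1], [1, 0, 1]], D = diag(-3, 1, 4), P⁻¹ = [[1, 0, 0], [1, 1, 1], [-1, 0, 1]].
A³ = P·diag(-27, 1, 64)·P⁻¹ = [[-27, 0, 0], [119, 1, -63], [-91, 0, 64]].
The requested entry is 119.

119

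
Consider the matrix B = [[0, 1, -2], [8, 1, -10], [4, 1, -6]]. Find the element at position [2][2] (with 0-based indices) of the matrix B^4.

258

Characteristic polynomial: λ^3 + 5λ^2 + 4λ = λ(λ + 1)(λ + 4), so the eigenvalues are -4, -1, 0.
λ=-4: eigenvector (0, -2, -1).
λ=0: eigenvector (1, 2, 1).
λ=-1: eigenvector (1, 1, 1).
P = [[0, 1, 1], [-2, 2, 1], [-1, 1, 1]], D = diag(-4, 0, -1), P⁻¹ = [[1, 0, -1], [1, 1, -2], [0, -1, 2]].
B⁴ = P·diag(256, 0, 1)·P⁻¹ = [[0, -1, 2], [-512, -1, 514], [-256, -1, 258]].
The requested entry is 258.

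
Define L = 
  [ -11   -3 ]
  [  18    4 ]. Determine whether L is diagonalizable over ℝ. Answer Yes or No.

Characteristic polynomial: p(λ) = λ^2 + 7λ + 10 = (λ + 2)(λ + 5).
All 2 eigenvalues are distinct, so L is diagonalizable.

Yes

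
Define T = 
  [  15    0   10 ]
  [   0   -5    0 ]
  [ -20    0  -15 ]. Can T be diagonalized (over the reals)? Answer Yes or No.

Characteristic polynomial: p(λ) = λ^3 + 5λ^2 - 25λ - 125 = (λ - 5)(λ + 5)^2.
λ = -5 has algebraic multiplicity 2; rank(T + 5I) = 1, so geometric multiplicity = 2.
Every eigenvalue has geometric = algebraic multiplicity, so T is diagonalizable.

Yes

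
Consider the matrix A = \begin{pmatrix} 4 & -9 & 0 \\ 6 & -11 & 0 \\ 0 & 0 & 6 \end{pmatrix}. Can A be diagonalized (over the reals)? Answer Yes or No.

Characteristic polynomial: p(t) = t^3 + t^2 - 32t - 60 = (t - 6)(t + 2)(t + 5).
All 3 eigenvalues are distinct, so A is diagonalizable.

Yes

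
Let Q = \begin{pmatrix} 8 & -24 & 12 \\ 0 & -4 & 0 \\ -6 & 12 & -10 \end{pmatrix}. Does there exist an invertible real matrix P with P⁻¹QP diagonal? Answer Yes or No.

Yes

Characteristic polynomial: p(s) = s^3 + 6s^2 - 32 = (s - 2)(s + 4)^2.
s = -4 has algebraic multiplicity 2; rank(Q + 4I) = 1, so geometric multiplicity = 2.
Every eigenvalue has geometric = algebraic multiplicity, so Q is diagonalizable.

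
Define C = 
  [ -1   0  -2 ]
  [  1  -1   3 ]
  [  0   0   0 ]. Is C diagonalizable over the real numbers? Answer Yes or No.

Characteristic polynomial: p(t) = t^3 + 2t^2 + t = t(t + 1)^2.
t = -1 has algebraic multiplicity 2; rank(C + 1I) = 2, so geometric multiplicity = 1.
Geometric multiplicity < algebraic multiplicity, so C is not diagonalizable.

No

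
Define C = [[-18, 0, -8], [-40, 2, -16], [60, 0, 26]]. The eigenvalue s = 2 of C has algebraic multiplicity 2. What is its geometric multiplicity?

C − 2I = [[-20, 0, -8], [-40, 0, -16], [60, 0, 24]].
This matrix has rank 1, so its null space has dimension 3 − 1 = 2.

2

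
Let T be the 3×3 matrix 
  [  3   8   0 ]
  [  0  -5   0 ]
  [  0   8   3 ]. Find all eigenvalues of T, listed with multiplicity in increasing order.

Characteristic polynomial: p(s) = s^3 - s^2 - 21s + 45 = (s - 3)^2(s + 5).
Roots (with multiplicity): -5, 3, 3.

-5, 3, 3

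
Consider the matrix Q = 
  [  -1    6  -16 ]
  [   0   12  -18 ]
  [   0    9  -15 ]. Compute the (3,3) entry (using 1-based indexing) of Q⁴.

Characteristic polynomial: r^3 + 4r^2 - 15r - 18 = (r - 3)(r + 1)(r + 6), so the eigenvalues are -6, -1, 3.
r=-1: eigenvector (1, 0, 0).
r=3: eigenvector (-1, 2, 1).
r=-6: eigenvector (2, 1, 1).
P = [[1, -1, 2], [0, 2, 1], [0, 1, 1]], D = diag(-1, 3, -6), P⁻¹ = [[1, 3, -5], [0, 1, -1], [0, -1, 2]].
Q⁴ = P·diag(1, 81, 1296)·P⁻¹ = [[1, -2670, 5260], [0, -1134, 2430], [0, -1215, 2511]].
The requested entry is 2511.

2511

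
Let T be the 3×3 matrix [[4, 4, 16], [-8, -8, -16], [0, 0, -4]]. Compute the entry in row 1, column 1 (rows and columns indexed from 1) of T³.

Characteristic polynomial: μ^3 + 8μ^2 + 16μ = μ(μ + 4)^2, so the eigenvalues are -4, -4, 0.
μ=-4: eigenvector (-1, 2, 0).
μ=0: eigenvector (-1, 1, 0).
μ=-4: eigenvector (-2, 0, 1).
P = [[-1, -1, -2], [2, 1, 0], [0, 0, 1]], D = diag(-4, 0, -4), P⁻¹ = [[1, 1, 2], [-2, -1, -4], [0, 0, 1]].
T³ = P·diag(-64, 0, -64)·P⁻¹ = [[64, 64, 256], [-128, -128, -256], [0, 0, -64]].
The requested entry is 64.

64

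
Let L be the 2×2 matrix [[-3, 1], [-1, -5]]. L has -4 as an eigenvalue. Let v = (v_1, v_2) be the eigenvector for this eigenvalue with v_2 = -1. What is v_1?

1

L + 4I = [[1, 1], [-1, -1]].
Solving (L + 4I)v = 0 gives the eigenspace spanned by (1, -1).
With v_2 = -1, v = (1, -1), so v_1 = 1.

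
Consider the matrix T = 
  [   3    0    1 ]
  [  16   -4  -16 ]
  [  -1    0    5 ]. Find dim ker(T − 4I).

1

T − 4I = [[-1, 0, 1], [16, -8, -16], [-1, 0, 1]].
This matrix has rank 2, so its null space has dimension 3 − 2 = 1.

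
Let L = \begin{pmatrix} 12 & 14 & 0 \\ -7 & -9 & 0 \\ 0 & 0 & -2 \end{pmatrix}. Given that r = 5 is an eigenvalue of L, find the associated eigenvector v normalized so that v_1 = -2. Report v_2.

L − 5I = [[7, 14, 0], [-7, -14, 0], [0, 0, -7]].
Solving (L − 5I)v = 0 gives the eigenspace spanned by (-2, 1, 0).
With v_1 = -2, v = (-2, 1, 0), so v_2 = 1.

1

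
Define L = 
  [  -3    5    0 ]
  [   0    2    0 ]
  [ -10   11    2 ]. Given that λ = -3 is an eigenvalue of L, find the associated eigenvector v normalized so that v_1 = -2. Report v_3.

L + 3I = [[0, 5, 0], [0, 5, 0], [-10, 11, 5]].
Solving (L + 3I)v = 0 gives the eigenspace spanned by (-2, 0, -4).
With v_1 = -2, v = (-2, 0, -4), so v_3 = -4.

-4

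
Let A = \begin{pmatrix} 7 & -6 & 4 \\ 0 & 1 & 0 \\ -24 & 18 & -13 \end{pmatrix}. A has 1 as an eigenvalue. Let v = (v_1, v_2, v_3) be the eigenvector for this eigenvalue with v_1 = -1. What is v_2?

A − 1I = [[6, -6, 4], [0, 0, 0], [-24, 18, -14]].
Solving (A − 1I)v = 0 gives the eigenspace spanned by (-1, 1, 3).
With v_1 = -1, v = (-1, 1, 3), so v_2 = 1.

1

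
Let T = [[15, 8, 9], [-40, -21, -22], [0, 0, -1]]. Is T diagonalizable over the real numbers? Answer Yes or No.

No

Characteristic polynomial: p(s) = s^3 + 7s^2 + 11s + 5 = (s + 1)^2(s + 5).
s = -1 has algebraic multiplicity 2; rank(T + 1I) = 2, so geometric multiplicity = 1.
Geometric multiplicity < algebraic multiplicity, so T is not diagonalizable.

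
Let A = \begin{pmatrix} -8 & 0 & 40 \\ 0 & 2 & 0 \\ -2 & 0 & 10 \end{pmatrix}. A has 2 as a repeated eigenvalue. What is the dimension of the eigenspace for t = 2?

2

A − 2I = [[-10, 0, 40], [0, 0, 0], [-2, 0, 8]].
This matrix has rank 1, so its null space has dimension 3 − 1 = 2.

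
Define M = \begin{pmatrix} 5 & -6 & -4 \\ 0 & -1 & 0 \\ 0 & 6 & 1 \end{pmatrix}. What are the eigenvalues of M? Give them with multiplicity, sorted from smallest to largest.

Characteristic polynomial: p(s) = s^3 - 5s^2 - s + 5 = (s - 5)(s - 1)(s + 1).
Roots (with multiplicity): -1, 1, 5.

-1, 1, 5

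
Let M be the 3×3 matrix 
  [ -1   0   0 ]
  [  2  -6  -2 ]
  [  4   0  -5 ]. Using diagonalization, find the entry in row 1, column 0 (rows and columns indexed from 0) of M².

-22

Characteristic polynomial: r^3 + 12r^2 + 41r + 30 = (r + 1)(r + 5)(r + 6), so the eigenvalues are -6, -5, -1.
r=-1: eigenvector (1, 0, 1).
r=-5: eigenvector (0, -2, 1).
r=-6: eigenvector (0, 1, 0).
P = [[1, 0, 0], [0, -2, 1], [1, 1, 0]], D = diag(-1, -5, -6), P⁻¹ = [[1, 0, 0], [-1, 0, 1], [-2, 1, 2]].
M² = P·diag(1, 25, 36)·P⁻¹ = [[1, 0, 0], [-22, 36, 22], [-24, 0, 25]].
The requested entry is -22.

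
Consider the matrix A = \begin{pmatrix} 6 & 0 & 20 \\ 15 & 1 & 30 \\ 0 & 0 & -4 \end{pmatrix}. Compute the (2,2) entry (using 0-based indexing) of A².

Characteristic polynomial: r^3 - 3r^2 - 22r + 24 = (r - 6)(r - 1)(r + 4), so the eigenvalues are -4, 1, 6.
r=6: eigenvector (1, 3, 0).
r=1: eigenvector (0, 1, 0).
r=-4: eigenvector (-2, 0, 1).
P = [[1, 0, -2], [3, 1, 0], [0, 0, 1]], D = diag(6, 1, -4), P⁻¹ = [[1, 0, 2], [-3, 1, -6], [0, 0, 1]].
A² = P·diag(36, 1, 16)·P⁻¹ = [[36, 0, 40], [105, 1, 210], [0, 0, 16]].
The requested entry is 16.

16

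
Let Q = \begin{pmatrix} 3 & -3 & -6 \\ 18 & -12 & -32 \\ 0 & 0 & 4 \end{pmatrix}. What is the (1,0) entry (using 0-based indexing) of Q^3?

Characteristic polynomial: λ^3 + 5λ^2 - 18λ - 72 = (λ - 4)(λ + 3)(λ + 6), so the eigenvalues are -6, -3, 4.
λ=-3: eigenvector (1, 2, 0).
λ=4: eigenvector (0, -2, 1).
λ=-6: eigenvector (1, 3, 0).
P = [[1, 0, 1], [2, -2, 3], [0, 1, 0]], D = diag(-3, 4, -6), P⁻¹ = [[3, -1, -2], [0, 0, 1], [-2, 1, 2]].
Q³ = P·diag(-27, 64, -216)·P⁻¹ = [[351, -189, -378], [1134, -594, -1316], [0, 0, 64]].
The requested entry is 1134.

1134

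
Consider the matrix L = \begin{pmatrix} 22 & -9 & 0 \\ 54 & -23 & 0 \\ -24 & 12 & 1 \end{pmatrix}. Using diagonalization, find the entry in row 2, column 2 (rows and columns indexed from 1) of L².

Characteristic polynomial: s^3 - 21s + 20 = (s - 4)(s - 1)(s + 5), so the eigenvalues are -5, 1, 4.
s=4: eigenvector (1, 2, 0).
s=-5: eigenvector (1, 3, -2).
s=1: eigenvector (0, 0, 1).
P = [[1, 1, 0], [2, 3, 0], [0, -2, 1]], D = diag(4, -5, 1), P⁻¹ = [[3, -1, 0], [-2, 1, 0], [-4, 2, 1]].
L² = P·diag(16, 25, 1)·P⁻¹ = [[-2, 9, 0], [-54, 43, 0], [96, -48, 1]].
The requested entry is 43.

43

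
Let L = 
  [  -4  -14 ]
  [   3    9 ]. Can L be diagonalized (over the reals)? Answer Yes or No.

Characteristic polynomial: p(μ) = μ^2 - 5μ + 6 = (μ - 3)(μ - 2).
All 2 eigenvalues are distinct, so L is diagonalizable.

Yes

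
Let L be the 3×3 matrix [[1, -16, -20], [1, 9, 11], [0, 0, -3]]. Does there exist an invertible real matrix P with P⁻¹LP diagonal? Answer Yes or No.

No

Characteristic polynomial: p(r) = r^3 - 7r^2 - 5r + 75 = (r - 5)^2(r + 3).
r = 5 has algebraic multiplicity 2; rank(L − 5I) = 2, so geometric multiplicity = 1.
Geometric multiplicity < algebraic multiplicity, so L is not diagonalizable.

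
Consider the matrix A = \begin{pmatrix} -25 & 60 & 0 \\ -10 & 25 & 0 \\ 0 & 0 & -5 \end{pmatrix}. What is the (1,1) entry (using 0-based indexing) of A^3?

625

Characteristic polynomial: t^3 + 5t^2 - 25t - 125 = (t - 5)(t + 5)^2, so the eigenvalues are -5, -5, 5.
t=-5: eigenvector (3, 1, 0).
t=5: eigenvector (2, 1, 0).
t=-5: eigenvector (0, 0, 1).
P = [[3, 2, 0], [1, 1, 0], [0, 0, 1]], D = diag(-5, 5, -5), P⁻¹ = [[1, -2, 0], [-1, 3, 0], [0, 0, 1]].
A³ = P·diag(-125, 125, -125)·P⁻¹ = [[-625, 1500, 0], [-250, 625, 0], [0, 0, -125]].
The requested entry is 625.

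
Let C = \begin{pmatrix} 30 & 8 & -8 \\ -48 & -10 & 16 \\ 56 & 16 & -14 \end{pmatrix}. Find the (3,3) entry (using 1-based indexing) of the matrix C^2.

Characteristic polynomial: s^3 - 6s^2 - 4s + 24 = (s - 6)(s - 2)(s + 2), so the eigenvalues are -2, 2, 6.
s=-2: eigenvector (1, -2, 2).
s=6: eigenvector (1, -1, 2).
s=2: eigenvector (-2, 4, -3).
P = [[1, 1, -2], [-2, -1, 4], [2, 2, -3]], D = diag(-2, 6, 2), P⁻¹ = [[-5, -1, 2], [2, 1, 0], [-2, 0, 1]].
C² = P·diag(4, 36, 4)·P⁻¹ = [[68, 32, 0], [-64, -28, 0], [128, 64, 4]].
The requested entry is 4.

4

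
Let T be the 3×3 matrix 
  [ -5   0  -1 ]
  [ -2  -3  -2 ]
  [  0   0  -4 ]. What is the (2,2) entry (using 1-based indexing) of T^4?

Characteristic polynomial: λ^3 + 12λ^2 + 47λ + 60 = (λ + 3)(λ + 4)(λ + 5), so the eigenvalues are -5, -4, -3.
λ=-5: eigenvector (1, 1, 0).
λ=-3: eigenvector (0, 1, 0).
λ=-4: eigenvector (-1, 0, 1).
P = [[1, 0, -1], [1, 1, 0], [0, 0, 1]], D = diag(-5, -3, -4), P⁻¹ = [[1, 0, 1], [-1, 1, -1], [0, 0, 1]].
T⁴ = P·diag(625, 81, 256)·P⁻¹ = [[625, 0, 369], [544, 81, 544], [0, 0, 256]].
The requested entry is 81.

81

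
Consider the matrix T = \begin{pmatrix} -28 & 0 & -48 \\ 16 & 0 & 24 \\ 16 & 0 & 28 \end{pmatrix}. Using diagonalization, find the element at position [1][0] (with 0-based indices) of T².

-64

Characteristic polynomial: μ^3 - 16μ = μ(μ - 4)(μ + 4), so the eigenvalues are -4, 0, 4.
μ=4: eigenvector (-3, 0, 2).
μ=0: eigenvector (0, 1, 0).
μ=-4: eigenvector (-2, 2, 1).
P = [[-3, 0, -2], [0, 1, 2], [2, 0, 1]], D = diag(4, 0, -4), P⁻¹ = [[1, 0, 2], [4, 1, 6], [-2, 0, -3]].
T² = P·diag(16, 0, 16)·P⁻¹ = [[16, 0, 0], [-64, 0, -96], [0, 0, 16]].
The requested entry is -64.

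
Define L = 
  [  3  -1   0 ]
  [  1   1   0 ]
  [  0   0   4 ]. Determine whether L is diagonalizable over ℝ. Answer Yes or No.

No

Characteristic polynomial: p(s) = s^3 - 8s^2 + 20s - 16 = (s - 4)(s - 2)^2.
s = 2 has algebraic multiplicity 2; rank(L − 2I) = 2, so geometric multiplicity = 1.
Geometric multiplicity < algebraic multiplicity, so L is not diagonalizable.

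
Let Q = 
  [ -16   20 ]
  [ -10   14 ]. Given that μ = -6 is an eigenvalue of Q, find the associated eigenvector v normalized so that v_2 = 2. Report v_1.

Q + 6I = [[-10, 20], [-10, 20]].
Solving (Q + 6I)v = 0 gives the eigenspace spanned by (4, 2).
With v_2 = 2, v = (4, 2), so v_1 = 4.

4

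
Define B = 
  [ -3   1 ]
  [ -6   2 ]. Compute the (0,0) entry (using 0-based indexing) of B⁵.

Characteristic polynomial: t^2 + t = t(t + 1), so the eigenvalues are -1, 0.
t=-1: eigenvector (-1, -2).
t=0: eigenvector (1, 3).
P = [[-1, 1], [-2, 3]], D = diag(-1, 0), P⁻¹ = [[-3, 1], [-2, 1]].
B⁵ = P·diag(-1, 0)·P⁻¹ = [[-3, 1], [-6, 2]].
The requested entry is -3.

-3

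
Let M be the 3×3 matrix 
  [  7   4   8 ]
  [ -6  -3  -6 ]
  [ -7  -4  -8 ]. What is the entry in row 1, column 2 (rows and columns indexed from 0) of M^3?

-54

Characteristic polynomial: t^3 + 4t^2 + 3t = t(t + 1)(t + 3), so the eigenvalues are -3, -1, 0.
t=-3: eigenvector (-2, 1, 2).
t=-1: eigenvector (1, 0, -1).
t=0: eigenvector (0, -2, 1).
P = [[-2, 1, 0], [1, 0, -2], [2, -1, 1]], D = diag(-3, -1, 0), P⁻¹ = [[2, 1, 2], [5, 2, 4], [1, 0, 1]].
M³ = P·diag(-27, -1, 0)·P⁻¹ = [[103, 52, 104], [-54, -27, -54], [-103, -52, -104]].
The requested entry is -54.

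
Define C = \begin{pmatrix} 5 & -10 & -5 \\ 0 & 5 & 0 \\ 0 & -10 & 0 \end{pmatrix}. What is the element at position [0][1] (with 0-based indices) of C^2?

-50

Characteristic polynomial: μ^3 - 10μ^2 + 25μ = μ(μ - 5)^2, so the eigenvalues are 0, 5, 5.
μ=5: eigenvector (1, 0, 0).
μ=5: eigenvector (2, 1, -2).
μ=0: eigenvector (1, 0, 1).
P = [[1, 2, 1], [0, 1, 0], [0, -2, 1]], D = diag(5, 5, 0), P⁻¹ = [[1, -4, -1], [0, 1, 0], [0, 2, 1]].
C² = P·diag(25, 25, 0)·P⁻¹ = [[25, -50, -25], [0, 25, 0], [0, -50, 0]].
The requested entry is -50.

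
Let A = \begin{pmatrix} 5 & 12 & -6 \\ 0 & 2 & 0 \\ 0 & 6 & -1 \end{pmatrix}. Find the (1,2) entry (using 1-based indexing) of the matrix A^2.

48

Characteristic polynomial: t^3 - 6t^2 + 3t + 10 = (t - 5)(t - 2)(t + 1), so the eigenvalues are -1, 2, 5.
t=5: eigenvector (1, 0, 0).
t=2: eigenvector (0, 1, 2).
t=-1: eigenvector (1, 0, 1).
P = [[1, 0, 1], [0, 1, 0], [0, 2, 1]], D = diag(5, 2, -1), P⁻¹ = [[1, 2, -1], [0, 1, 0], [0, -2, 1]].
A² = P·diag(25, 4, 1)·P⁻¹ = [[25, 48, -24], [0, 4, 0], [0, 6, 1]].
The requested entry is 48.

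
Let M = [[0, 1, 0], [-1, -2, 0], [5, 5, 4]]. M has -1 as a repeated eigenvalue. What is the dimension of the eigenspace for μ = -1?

M + 1I = [[1, 1, 0], [-1, -1, 0], [5, 5, 5]].
This matrix has rank 2, so its null space has dimension 3 − 2 = 1.

1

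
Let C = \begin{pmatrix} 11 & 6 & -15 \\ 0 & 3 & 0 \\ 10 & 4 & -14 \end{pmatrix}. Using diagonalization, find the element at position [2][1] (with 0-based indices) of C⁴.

160

Characteristic polynomial: λ^3 - 13λ + 12 = (λ - 3)(λ - 1)(λ + 4), so the eigenvalues are -4, 1, 3.
λ=1: eigenvector (3, 0, 2).
λ=-4: eigenvector (1, 0, 1).
λ=3: eigenvector (3, 1, 2).
P = [[3, 1, 3], [0, 0, 1], [2, 1, 2]], D = diag(1, -4, 3), P⁻¹ = [[1, -1, -1], [-2, 0, 3], [0, 1, 0]].
C⁴ = P·diag(1, 256, 81)·P⁻¹ = [[-509, 240, 765], [0, 81, 0], [-510, 160, 766]].
The requested entry is 160.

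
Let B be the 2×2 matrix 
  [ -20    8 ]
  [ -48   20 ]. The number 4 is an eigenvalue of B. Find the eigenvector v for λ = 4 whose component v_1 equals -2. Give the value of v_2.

-6

B − 4I = [[-24, 8], [-48, 16]].
Solving (B − 4I)v = 0 gives the eigenspace spanned by (-2, -6).
With v_1 = -2, v = (-2, -6), so v_2 = -6.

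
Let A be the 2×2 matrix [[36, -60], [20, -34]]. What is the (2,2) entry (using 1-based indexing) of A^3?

-904

Characteristic polynomial: λ^2 - 2λ - 24 = (λ - 6)(λ + 4), so the eigenvalues are -4, 6.
λ=6: eigenvector (2, 1).
λ=-4: eigenvector (-3, -2).
P = [[2, -3], [1, -2]], D = diag(6, -4), P⁻¹ = [[2, -3], [1, -2]].
A³ = P·diag(216, -64)·P⁻¹ = [[1056, -1680], [560, -904]].
The requested entry is -904.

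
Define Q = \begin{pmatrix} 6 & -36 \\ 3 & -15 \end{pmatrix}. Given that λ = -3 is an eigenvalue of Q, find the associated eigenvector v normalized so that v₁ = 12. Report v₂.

Q + 3I = [[9, -36], [3, -12]].
Solving (Q + 3I)v = 0 gives the eigenspace spanned by (12, 3).
With v₁ = 12, v = (12, 3), so v₂ = 3.

3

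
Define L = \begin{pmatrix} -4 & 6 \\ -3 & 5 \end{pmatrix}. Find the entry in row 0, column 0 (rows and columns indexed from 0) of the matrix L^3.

-10

Characteristic polynomial: t^2 - t - 2 = (t - 2)(t + 1), so the eigenvalues are -1, 2.
t=-1: eigenvector (-2, -1).
t=2: eigenvector (1, 1).
P = [[-2, 1], [-1, 1]], D = diag(-1, 2), P⁻¹ = [[-1, 1], [-1, 2]].
L³ = P·diag(-1, 8)·P⁻¹ = [[-10, 18], [-9, 17]].
The requested entry is -10.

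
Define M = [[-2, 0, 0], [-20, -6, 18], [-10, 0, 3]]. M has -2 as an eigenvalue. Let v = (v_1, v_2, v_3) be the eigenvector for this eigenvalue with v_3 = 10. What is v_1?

M + 2I = [[0, 0, 0], [-20, -4, 18], [-10, 0, 5]].
Solving (M + 2I)v = 0 gives the eigenspace spanned by (5, 20, 10).
With v_3 = 10, v = (5, 20, 10), so v_1 = 5.

5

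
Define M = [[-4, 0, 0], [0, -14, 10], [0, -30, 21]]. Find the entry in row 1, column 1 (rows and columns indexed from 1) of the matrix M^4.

Characteristic polynomial: t^3 - 3t^2 - 22t + 24 = (t - 6)(t - 1)(t + 4), so the eigenvalues are -4, 1, 6.
t=-4: eigenvector (1, 0, 0).
t=6: eigenvector (0, 1, 2).
t=1: eigenvector (0, -2, -3).
P = [[1, 0, 0], [0, 1, -2], [0, 2, -3]], D = diag(-4, 6, 1), P⁻¹ = [[1, 0, 0], [0, -3, 2], [0, -2, 1]].
M⁴ = P·diag(256, 1296, 1)·P⁻¹ = [[256, 0, 0], [0, -3884, 2590], [0, -7770, 5181]].
The requested entry is 256.

256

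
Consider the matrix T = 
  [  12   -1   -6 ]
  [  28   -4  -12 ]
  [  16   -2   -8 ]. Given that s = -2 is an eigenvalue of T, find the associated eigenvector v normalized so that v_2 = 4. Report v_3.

4

T + 2I = [[14, -1, -6], [28, -2, -12], [16, -2, -6]].
Solving (T + 2I)v = 0 gives the eigenspace spanned by (2, 4, 4).
With v_2 = 4, v = (2, 4, 4), so v_3 = 4.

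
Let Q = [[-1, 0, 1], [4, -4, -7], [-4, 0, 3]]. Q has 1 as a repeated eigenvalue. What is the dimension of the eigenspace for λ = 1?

Q − 1I = [[-2, 0, 1], [4, -5, -7], [-4, 0, 2]].
This matrix has rank 2, so its null space has dimension 3 − 2 = 1.

1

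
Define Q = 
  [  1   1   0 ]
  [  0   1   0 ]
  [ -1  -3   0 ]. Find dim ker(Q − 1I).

Q − 1I = [[0, 1, 0], [0, 0, 0], [-1, -3, -1]].
This matrix has rank 2, so its null space has dimension 3 − 2 = 1.

1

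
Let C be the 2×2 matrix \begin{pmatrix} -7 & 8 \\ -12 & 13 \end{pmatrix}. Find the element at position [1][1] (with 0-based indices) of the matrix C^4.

1873

Characteristic polynomial: μ^2 - 6μ + 5 = (μ - 5)(μ - 1), so the eigenvalues are 1, 5.
μ=1: eigenvector (1, 1).
μ=5: eigenvector (-2, -3).
P = [[1, -2], [1, -3]], D = diag(1, 5), P⁻¹ = [[3, -2], [1, -1]].
C⁴ = P·diag(1, 625)·P⁻¹ = [[-1247, 1248], [-1872, 1873]].
The requested entry is 1873.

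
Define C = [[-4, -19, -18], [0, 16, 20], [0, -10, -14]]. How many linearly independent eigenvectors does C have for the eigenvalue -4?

1

C + 4I = [[0, -19, -18], [0, 20, 20], [0, -10, -10]].
This matrix has rank 2, so its null space has dimension 3 − 2 = 1.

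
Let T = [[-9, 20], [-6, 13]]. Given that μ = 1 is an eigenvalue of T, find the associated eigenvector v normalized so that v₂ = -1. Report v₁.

T − 1I = [[-10, 20], [-6, 12]].
Solving (T − 1I)v = 0 gives the eigenspace spanned by (-2, -1).
With v₂ = -1, v = (-2, -1), so v₁ = -2.

-2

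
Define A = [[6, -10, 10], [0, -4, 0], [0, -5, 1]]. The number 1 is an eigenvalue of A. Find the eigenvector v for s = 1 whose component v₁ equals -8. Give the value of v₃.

4

A − 1I = [[5, -10, 10], [0, -5, 0], [0, -5, 0]].
Solving (A − 1I)v = 0 gives the eigenspace spanned by (-8, 0, 4).
With v₁ = -8, v = (-8, 0, 4), so v₃ = 4.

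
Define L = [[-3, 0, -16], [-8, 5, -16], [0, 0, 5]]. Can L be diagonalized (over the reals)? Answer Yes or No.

Characteristic polynomial: p(t) = t^3 - 7t^2 - 5t + 75 = (t - 5)^2(t + 3).
t = 5 has algebraic multiplicity 2; rank(L − 5I) = 1, so geometric multiplicity = 2.
Every eigenvalue has geometric = algebraic multiplicity, so L is diagonalizable.

Yes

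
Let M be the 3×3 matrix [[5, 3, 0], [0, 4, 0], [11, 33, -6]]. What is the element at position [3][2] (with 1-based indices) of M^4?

Characteristic polynomial: μ^3 - 3μ^2 - 34μ + 120 = (μ - 5)(μ - 4)(μ + 6), so the eigenvalues are -6, 4, 5.
μ=5: eigenvector (1, 0, 1).
μ=4: eigenvector (-3, 1, 0).
μ=-6: eigenvector (0, 0, 1).
P = [[1, -3, 0], [0, 1, 0], [1, 0, 1]], D = diag(5, 4, -6), P⁻¹ = [[1, 3, 0], [0, 1, 0], [-1, -3, 1]].
M⁴ = P·diag(625, 256, 1296)·P⁻¹ = [[625, 1107, 0], [0, 256, 0], [-671, -2013, 1296]].
The requested entry is -2013.

-2013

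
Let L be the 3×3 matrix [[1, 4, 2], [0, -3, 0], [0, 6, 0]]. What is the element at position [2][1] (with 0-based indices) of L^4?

Characteristic polynomial: λ^3 + 2λ^2 - 3λ = λ(λ - 1)(λ + 3), so the eigenvalues are -3, 0, 1.
λ=-3: eigenvector (0, 1, -2).
λ=1: eigenvector (1, 0, 0).
λ=0: eigenvector (-2, 0, 1).
P = [[0, 1, -2], [1, 0, 0], [-2, 0, 1]], D = diag(-3, 1, 0), P⁻¹ = [[0, 1, 0], [1, 4, 2], [0, 2, 1]].
L⁴ = P·diag(81, 1, 0)·P⁻¹ = [[1, 4, 2], [0, 81, 0], [0, -162, 0]].
The requested entry is -162.

-162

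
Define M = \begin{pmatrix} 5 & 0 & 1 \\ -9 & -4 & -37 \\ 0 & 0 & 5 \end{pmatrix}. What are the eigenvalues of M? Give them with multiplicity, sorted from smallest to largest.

Characteristic polynomial: p(μ) = μ^3 - 6μ^2 - 15μ + 100 = (μ - 5)^2(μ + 4).
Roots (with multiplicity): -4, 5, 5.

-4, 5, 5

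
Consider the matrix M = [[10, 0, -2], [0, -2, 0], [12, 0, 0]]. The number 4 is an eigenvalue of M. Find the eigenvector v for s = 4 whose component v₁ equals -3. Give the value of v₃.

-9

M − 4I = [[6, 0, -2], [0, -6, 0], [12, 0, -4]].
Solving (M − 4I)v = 0 gives the eigenspace spanned by (-3, 0, -9).
With v₁ = -3, v = (-3, 0, -9), so v₃ = -9.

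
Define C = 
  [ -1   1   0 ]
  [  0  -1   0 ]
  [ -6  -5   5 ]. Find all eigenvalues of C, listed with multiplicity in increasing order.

-1, -1, 5

Characteristic polynomial: p(μ) = μ^3 - 3μ^2 - 9μ - 5 = (μ - 5)(μ + 1)^2.
Roots (with multiplicity): -1, -1, 5.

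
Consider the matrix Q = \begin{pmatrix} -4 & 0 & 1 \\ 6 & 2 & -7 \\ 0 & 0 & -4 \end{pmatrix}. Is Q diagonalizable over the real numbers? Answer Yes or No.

Characteristic polynomial: p(λ) = λ^3 + 6λ^2 - 32 = (λ - 2)(λ + 4)^2.
λ = -4 has algebraic multiplicity 2; rank(Q + 4I) = 2, so geometric multiplicity = 1.
Geometric multiplicity < algebraic multiplicity, so Q is not diagonalizable.

No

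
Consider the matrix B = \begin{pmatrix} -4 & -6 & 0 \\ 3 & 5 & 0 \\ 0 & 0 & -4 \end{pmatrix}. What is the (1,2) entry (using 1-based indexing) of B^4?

Characteristic polynomial: λ^3 + 3λ^2 - 6λ - 8 = (λ - 2)(λ + 1)(λ + 4), so the eigenvalues are -4, -1, 2.
λ=2: eigenvector (1, -1, 0).
λ=-1: eigenvector (2, -1, 0).
λ=-4: eigenvector (0, 0, 1).
P = [[1, 2, 0], [-1, -1, 0], [0, 0, 1]], D = diag(2, -1, -4), P⁻¹ = [[-1, -2, 0], [1, 1, 0], [0, 0, 1]].
B⁴ = P·diag(16, 1, 256)·P⁻¹ = [[-14, -30, 0], [15, 31, 0], [0, 0, 256]].
The requested entry is -30.

-30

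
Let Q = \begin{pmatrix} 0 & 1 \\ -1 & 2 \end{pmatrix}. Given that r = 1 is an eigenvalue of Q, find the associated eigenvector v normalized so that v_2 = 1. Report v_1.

1

Q − 1I = [[-1, 1], [-1, 1]].
Solving (Q − 1I)v = 0 gives the eigenspace spanned by (1, 1).
With v_2 = 1, v = (1, 1), so v_1 = 1.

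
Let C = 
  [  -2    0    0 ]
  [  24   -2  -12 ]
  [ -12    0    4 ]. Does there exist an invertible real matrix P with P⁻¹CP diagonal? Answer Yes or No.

Characteristic polynomial: p(t) = t^3 - 12t - 16 = (t - 4)(t + 2)^2.
t = -2 has algebraic multiplicity 2; rank(C + 2I) = 1, so geometric multiplicity = 2.
Every eigenvalue has geometric = algebraic multiplicity, so C is diagonalizable.

Yes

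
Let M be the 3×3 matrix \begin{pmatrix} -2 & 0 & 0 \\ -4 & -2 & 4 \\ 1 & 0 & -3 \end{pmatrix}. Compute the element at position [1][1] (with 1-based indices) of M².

Characteristic polynomial: λ^3 + 7λ^2 + 16λ + 12 = (λ + 2)^2(λ + 3), so the eigenvalues are -3, -2, -2.
λ=-2: eigenvector (0, 1, 0).
λ=-2: eigenvector (1, -4, 1).
λ=-3: eigenvector (0, -4, 1).
P = [[0, 1, 0], [1, -4, -4], [0, 1, 1]], D = diag(-2, -2, -3), P⁻¹ = [[0, 1, 4], [1, 0, 0], [-1, 0, 1]].
M² = P·diag(4, 4, 9)·P⁻¹ = [[4, 0, 0], [20, 4, -20], [-5, 0, 9]].
The requested entry is 4.

4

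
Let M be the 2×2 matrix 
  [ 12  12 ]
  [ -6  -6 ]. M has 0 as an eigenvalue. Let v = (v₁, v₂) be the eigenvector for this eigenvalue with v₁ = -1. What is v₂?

1

M = [[12, 12], [-6, -6]].
Solving (M)v = 0 gives the eigenspace spanned by (-1, 1).
With v₁ = -1, v = (-1, 1), so v₂ = 1.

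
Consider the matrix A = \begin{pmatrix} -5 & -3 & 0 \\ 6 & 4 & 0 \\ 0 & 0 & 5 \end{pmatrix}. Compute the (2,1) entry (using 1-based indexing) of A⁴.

-30

Characteristic polynomial: λ^3 - 4λ^2 - 7λ + 10 = (λ - 5)(λ - 1)(λ + 2), so the eigenvalues are -2, 1, 5.
λ=1: eigenvector (-1, 2, 0).
λ=-2: eigenvector (1, -1, 0).
λ=5: eigenvector (0, 0, 1).
P = [[-1, 1, 0], [2, -1, 0], [0, 0, 1]], D = diag(1, -2, 5), P⁻¹ = [[1, 1, 0], [2, 1, 0], [0, 0, 1]].
A⁴ = P·diag(1, 16, 625)·P⁻¹ = [[31, 15, 0], [-30, -14, 0], [0, 0, 625]].
The requested entry is -30.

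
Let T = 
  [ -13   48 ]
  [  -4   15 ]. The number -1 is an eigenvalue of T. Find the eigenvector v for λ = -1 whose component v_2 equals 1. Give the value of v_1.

T + 1I = [[-12, 48], [-4, 16]].
Solving (T + 1I)v = 0 gives the eigenspace spanned by (4, 1).
With v_2 = 1, v = (4, 1), so v_1 = 4.

4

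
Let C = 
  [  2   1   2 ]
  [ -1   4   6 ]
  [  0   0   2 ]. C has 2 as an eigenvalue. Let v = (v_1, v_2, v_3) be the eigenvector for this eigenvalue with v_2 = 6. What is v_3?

-3

C − 2I = [[0, 1, 2], [-1, 2, 6], [0, 0, 0]].
Solving (C − 2I)v = 0 gives the eigenspace spanned by (-6, 6, -3).
With v_2 = 6, v = (-6, 6, -3), so v_3 = -3.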